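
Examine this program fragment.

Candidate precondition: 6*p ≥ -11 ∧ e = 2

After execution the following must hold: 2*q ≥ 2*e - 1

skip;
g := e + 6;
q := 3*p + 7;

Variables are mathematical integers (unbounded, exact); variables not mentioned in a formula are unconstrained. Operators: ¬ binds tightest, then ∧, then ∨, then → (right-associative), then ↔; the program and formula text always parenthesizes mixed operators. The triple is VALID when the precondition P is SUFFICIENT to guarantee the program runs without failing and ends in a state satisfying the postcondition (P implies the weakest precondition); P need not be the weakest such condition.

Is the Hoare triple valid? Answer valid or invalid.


Working backward. After the program, 2*q ≥ 2*e - 1 must hold.
Before q := 3*p + 7: 6*p ≥ 2*e - 15
Before g := e + 6: 6*p ≥ 2*e - 15
Before skip: 6*p ≥ 2*e - 15
The weakest precondition is 6*p ≥ 2*e - 15.
Check whether 6*p ≥ -11 ∧ e = 2 implies it.
Every state satisfying the precondition satisfies the weakest precondition: the implication holds.
Answer: valid


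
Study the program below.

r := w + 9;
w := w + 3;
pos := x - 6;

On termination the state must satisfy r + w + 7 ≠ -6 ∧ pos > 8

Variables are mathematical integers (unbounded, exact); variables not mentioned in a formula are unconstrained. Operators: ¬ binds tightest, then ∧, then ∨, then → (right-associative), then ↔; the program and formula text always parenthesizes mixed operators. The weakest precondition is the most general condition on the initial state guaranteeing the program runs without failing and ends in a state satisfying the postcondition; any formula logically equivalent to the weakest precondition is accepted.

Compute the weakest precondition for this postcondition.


Working backward. After the program, the postcondition r + w + 7 ≠ -6 ∧ pos > 8 must hold; in canonical form it is r + w ≠ -13 ∧ pos > 8.
Before pos := x - 6: r + w ≠ -13 ∧ x > 14
Before w := w + 3: r + w ≠ -16 ∧ x > 14
Before r := w + 9: 2*w ≠ -25 ∧ x > 14
Answer: WP = 2*w ≠ -25 ∧ x > 14


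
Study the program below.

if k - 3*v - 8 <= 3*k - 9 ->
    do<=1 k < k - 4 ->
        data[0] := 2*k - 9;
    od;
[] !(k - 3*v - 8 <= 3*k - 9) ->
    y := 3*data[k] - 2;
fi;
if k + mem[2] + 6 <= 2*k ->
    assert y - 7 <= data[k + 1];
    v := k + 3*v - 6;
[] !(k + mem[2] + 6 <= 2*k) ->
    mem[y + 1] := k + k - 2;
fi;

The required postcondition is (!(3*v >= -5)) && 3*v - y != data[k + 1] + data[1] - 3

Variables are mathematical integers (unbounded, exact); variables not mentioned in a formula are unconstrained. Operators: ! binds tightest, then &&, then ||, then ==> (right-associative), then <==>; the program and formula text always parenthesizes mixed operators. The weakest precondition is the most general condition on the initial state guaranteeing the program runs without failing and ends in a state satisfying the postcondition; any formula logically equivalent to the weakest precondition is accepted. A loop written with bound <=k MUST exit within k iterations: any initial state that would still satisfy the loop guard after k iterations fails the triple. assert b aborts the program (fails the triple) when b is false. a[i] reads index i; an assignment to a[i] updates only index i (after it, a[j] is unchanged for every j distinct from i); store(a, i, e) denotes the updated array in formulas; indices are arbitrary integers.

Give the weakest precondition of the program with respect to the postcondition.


Working backward. After the program, the postcondition (!(3*v >= -5)) && 3*v - y != data[k + 1] + data[1] - 3 must hold; in canonical form it is (!(3*v >= -5)) && 3*v != data[k + 1] + data[1] + y - 3.
Then branch requires y <= data[k + 1] + 7 && (!(3*k + 9*v >= 13)) && 3*k + 9*v != data[k + 1] + data[1] + y + 15; else branch requires (!(3*v >= -5)) && 3*v != data[k + 1] + data[1] + y - 3.
Before the if: (mem[2] <= k - 6 ==> (y <= data[k + 1] + 7 && (!(3*k + 9*v >= 13)) && 3*k + 9*v != data[k + 1] + data[1] + y + 15)) && ((!(mem[2] <= k - 6)) ==> ((!(3*v >= -5)) && 3*v != data[k + 1] + data[1] + y - 3))
Then branch requires (mem[2] <= k - 6 ==> (y <= data[k + 1] + 7 && (!(3*k + 9*v >= 13)) && 3*k + 9*v != data[k + 1] + data[1] + y + 15)) && ((!(mem[2] <= k - 6)) ==> ((!(3*v >= -5)) && 3*v != data[k + 1] + data[1] + y - 3)); else branch requires (mem[2] <= k - 6 ==> (3*data[k] <= data[k + 1] + 9 && (!(3*k + 9*v >= 13)) && 3*k + 9*v != data[k + 1] + data[1] + 3*data[k] + 13)) && ((!(mem[2] <= k - 6)) ==> ((!(3*v >= -5)) && 3*v != data[k + 1] + data[1] + 3*data[k] - 5)).
Before the if: (2*k + 3*v >= 1 ==> ((mem[2] <= k - 6 ==> (y <= data[k + 1] + 7 && (!(3*k + 9*v >= 13)) && 3*k + 9*v != data[k + 1] + data[1] + y + 15)) && ((!(mem[2] <= k - 6)) ==> ((!(3*v >= -5)) && 3*v != data[k + 1] + data[1] + y - 3)))) && ((!(2*k + 3*v >= 1)) ==> ((mem[2] <= k - 6 ==> (3*data[k] <= data[k + 1] + 9 && (!(3*k + 9*v >= 13)) && 3*k + 9*v != data[k + 1] + data[1] + 3*data[k] + 13)) && ((!(mem[2] <= k - 6)) ==> ((!(3*v >= -5)) && 3*v != data[k + 1] + data[1] + 3*data[k] - 5))))
Answer: WP = (2*k + 3*v >= 1 ==> ((mem[2] <= k - 6 ==> (y <= data[k + 1] + 7 && (!(3*k + 9*v >= 13)) && 3*k + 9*v != data[k + 1] + data[1] + y + 15)) && ((!(mem[2] <= k - 6)) ==> ((!(3*v >= -5)) && 3*v != data[k + 1] + data[1] + y - 3)))) && ((!(2*k + 3*v >= 1)) ==> ((mem[2] <= k - 6 ==> (3*data[k] <= data[k + 1] + 9 && (!(3*k + 9*v >= 13)) && 3*k + 9*v != data[k + 1] + data[1] + 3*data[k] + 13)) && ((!(mem[2] <= k - 6)) ==> ((!(3*v >= -5)) && 3*v != data[k + 1] + data[1] + 3*data[k] - 5))))


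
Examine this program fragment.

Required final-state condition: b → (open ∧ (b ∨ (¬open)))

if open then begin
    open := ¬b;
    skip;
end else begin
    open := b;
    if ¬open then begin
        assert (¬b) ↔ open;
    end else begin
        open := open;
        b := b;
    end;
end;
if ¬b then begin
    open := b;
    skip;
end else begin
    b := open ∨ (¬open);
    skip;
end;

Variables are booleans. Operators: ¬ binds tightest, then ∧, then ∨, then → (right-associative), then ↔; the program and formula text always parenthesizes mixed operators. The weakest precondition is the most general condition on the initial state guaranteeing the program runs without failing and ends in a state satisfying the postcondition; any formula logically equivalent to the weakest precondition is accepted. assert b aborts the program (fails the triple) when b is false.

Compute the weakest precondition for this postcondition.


Working backward. After the program, b → (open ∧ (b ∨ (¬open))) must hold.
Then branch requires true; else branch requires open.
Before the if: b → open
Then branch requires b → (¬b); else branch requires (¬b) → ((¬b) ↔ b).
Before the if: (open → (b → (¬b))) ∧ ((¬open) → ((¬b) → ((¬b) ↔ b)))
Answer: WP = (open → (b → (¬b))) ∧ ((¬open) → ((¬b) → ((¬b) ↔ b)))


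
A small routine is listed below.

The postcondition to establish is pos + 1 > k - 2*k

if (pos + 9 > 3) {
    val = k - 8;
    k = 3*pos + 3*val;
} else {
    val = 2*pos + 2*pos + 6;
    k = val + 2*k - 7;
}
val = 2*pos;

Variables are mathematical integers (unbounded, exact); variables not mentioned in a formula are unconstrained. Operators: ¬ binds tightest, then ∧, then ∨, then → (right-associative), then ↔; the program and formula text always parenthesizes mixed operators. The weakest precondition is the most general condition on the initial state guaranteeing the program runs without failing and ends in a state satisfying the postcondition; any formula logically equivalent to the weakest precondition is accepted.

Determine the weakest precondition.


Working backward. After the program, the postcondition pos + 1 > k - 2*k must hold; in canonical form it is k + pos > -1.
Before val := 2*pos: k + pos > -1
Then branch requires 3*k + 4*pos > 23; else branch requires 2*k + 5*pos > 0.
Before the if: (pos > -6 → 3*k + 4*pos > 23) ∧ ((¬(pos > -6)) → 2*k + 5*pos > 0)
Answer: WP = (pos > -6 → 3*k + 4*pos > 23) ∧ ((¬(pos > -6)) → 2*k + 5*pos > 0)


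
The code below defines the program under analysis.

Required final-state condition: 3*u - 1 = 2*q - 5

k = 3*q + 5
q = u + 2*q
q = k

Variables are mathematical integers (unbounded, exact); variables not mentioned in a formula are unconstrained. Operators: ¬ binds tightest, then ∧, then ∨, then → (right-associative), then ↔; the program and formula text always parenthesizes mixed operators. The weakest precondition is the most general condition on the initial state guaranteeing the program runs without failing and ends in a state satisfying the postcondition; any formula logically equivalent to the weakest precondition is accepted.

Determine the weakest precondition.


Working backward. After the program, the postcondition 3*u - 1 = 2*q - 5 must hold; in canonical form it is 3*u = 2*q - 4.
Before q := k: 3*u = 2*k - 4
Before q := u + 2*q: 3*u = 2*k - 4
Before k := 3*q + 5: 3*u = 6*q + 6
Answer: WP = 3*u = 6*q + 6


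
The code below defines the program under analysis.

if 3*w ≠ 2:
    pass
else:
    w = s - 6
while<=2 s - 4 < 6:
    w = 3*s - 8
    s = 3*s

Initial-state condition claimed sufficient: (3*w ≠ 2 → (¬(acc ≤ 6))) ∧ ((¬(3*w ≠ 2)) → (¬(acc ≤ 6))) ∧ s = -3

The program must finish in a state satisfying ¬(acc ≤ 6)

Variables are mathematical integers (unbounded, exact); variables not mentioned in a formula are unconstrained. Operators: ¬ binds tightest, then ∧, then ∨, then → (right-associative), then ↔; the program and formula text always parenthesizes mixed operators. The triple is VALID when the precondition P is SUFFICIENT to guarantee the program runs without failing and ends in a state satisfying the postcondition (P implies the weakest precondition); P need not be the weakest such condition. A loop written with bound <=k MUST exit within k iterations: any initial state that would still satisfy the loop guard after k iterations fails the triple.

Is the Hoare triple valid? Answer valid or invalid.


Working backward. After the program, ¬(acc ≤ 6) must hold.
Before the loop (bound <=2), unroll the exhaustion recursion (WP_0 = exit-now case; WP_j = one more guarded iteration, up to j = 2):
  WP_0: (¬(s < 10)) ∧ (¬(acc ≤ 6))
  WP_1: (s < 10 → ((¬(3*s < 10)) ∧ (¬(acc ≤ 6)))) ∧ ((¬(s < 10)) → (¬(acc ≤ 6)))
  WP_2: (s < 10 → ((3*s < 10 → ((¬(9*s < 10)) ∧ (¬(acc ≤ 6)))) ∧ ((¬(3*s < 10)) → (¬(acc ≤ 6))))) ∧ ((¬(s < 10)) → (¬(acc ≤ 6)))
So before the loop: (s < 10 → ((3*s < 10 → ((¬(9*s < 10)) ∧ (¬(acc ≤ 6)))) ∧ ((¬(3*s < 10)) → (¬(acc ≤ 6))))) ∧ ((¬(s < 10)) → (¬(acc ≤ 6)))
Then branch requires (s < 10 → ((3*s < 10 → ((¬(9*s < 10)) ∧ (¬(acc ≤ 6)))) ∧ ((¬(3*s < 10)) → (¬(acc ≤ 6))))) ∧ ((¬(s < 10)) → (¬(acc ≤ 6))); else branch requires (s < 10 → ((3*s < 10 → ((¬(9*s < 10)) ∧ (¬(acc ≤ 6)))) ∧ ((¬(3*s < 10)) → (¬(acc ≤ 6))))) ∧ ((¬(s < 10)) → (¬(acc ≤ 6))).
Before the if: (3*w ≠ 2 → ((s < 10 → ((3*s < 10 → ((¬(9*s < 10)) ∧ (¬(acc ≤ 6)))) ∧ ((¬(3*s < 10)) → (¬(acc ≤ 6))))) ∧ ((¬(s < 10)) → (¬(acc ≤ 6))))) ∧ ((¬(3*w ≠ 2)) → ((s < 10 → ((3*s < 10 → ((¬(9*s < 10)) ∧ (¬(acc ≤ 6)))) ∧ ((¬(3*s < 10)) → (¬(acc ≤ 6))))) ∧ ((¬(s < 10)) → (¬(acc ≤ 6)))))
The weakest precondition is (3*w ≠ 2 → ((s < 10 → ((3*s < 10 → ((¬(9*s < 10)) ∧ (¬(acc ≤ 6)))) ∧ ((¬(3*s < 10)) → (¬(acc ≤ 6))))) ∧ ((¬(s < 10)) → (¬(acc ≤ 6))))) ∧ ((¬(3*w ≠ 2)) → ((s < 10 → ((3*s < 10 → ((¬(9*s < 10)) ∧ (¬(acc ≤ 6)))) ∧ ((¬(3*s < 10)) → (¬(acc ≤ 6))))) ∧ ((¬(s < 10)) → (¬(acc ≤ 6))))).
Check whether (3*w ≠ 2 → (¬(acc ≤ 6))) ∧ ((¬(3*w ≠ 2)) → (¬(acc ≤ 6))) ∧ s = -3 implies it.
Countermodel: at the initial state acc = 7, s = -3, w = 0, the precondition holds but the weakest precondition fails.
Answer: invalid


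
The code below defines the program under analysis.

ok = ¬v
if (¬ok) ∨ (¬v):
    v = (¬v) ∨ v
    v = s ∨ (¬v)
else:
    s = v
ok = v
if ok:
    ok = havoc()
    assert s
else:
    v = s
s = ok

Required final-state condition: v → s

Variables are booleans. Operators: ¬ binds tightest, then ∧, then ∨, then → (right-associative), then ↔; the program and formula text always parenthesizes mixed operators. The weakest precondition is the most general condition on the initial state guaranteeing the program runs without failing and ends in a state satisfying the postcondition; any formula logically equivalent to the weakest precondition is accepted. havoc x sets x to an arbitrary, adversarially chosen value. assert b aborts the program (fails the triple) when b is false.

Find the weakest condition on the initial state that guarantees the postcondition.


Working backward. After the program, v → s must hold.
Before s := ok: v → ok
Then branch requires s ∧ (¬v); else branch requires s → ok.
Before the if: (ok → (s ∧ (¬v))) ∧ ((¬ok) → (s → ok))
Before ok := v: (v → (s ∧ (¬v))) ∧ ((¬v) → (s → v))
Then branch requires ¬s; else branch requires ¬v.
Before the if: (((¬ok) ∨ (¬v)) → (¬s)) ∧ ((¬((¬ok) ∨ (¬v))) → (¬v))
Before ok := ¬v: ¬s
Answer: WP = ¬s


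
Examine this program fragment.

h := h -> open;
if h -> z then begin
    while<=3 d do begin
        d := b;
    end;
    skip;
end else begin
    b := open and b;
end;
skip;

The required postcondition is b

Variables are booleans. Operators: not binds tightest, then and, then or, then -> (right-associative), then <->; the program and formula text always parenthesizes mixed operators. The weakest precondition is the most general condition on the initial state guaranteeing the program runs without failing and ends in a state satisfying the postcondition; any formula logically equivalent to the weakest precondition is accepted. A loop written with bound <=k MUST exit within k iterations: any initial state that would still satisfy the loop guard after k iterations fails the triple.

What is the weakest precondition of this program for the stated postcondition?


Working backward. After the program, b must hold.
Before skip: b
Then branch requires (d -> ((b -> ((not b) and ((not b) -> b))) and ((not b) -> b))) and ((not d) -> b); else branch requires open and b.
Before the if: ((h -> z) -> ((d -> ((b -> ((not b) and ((not b) -> b))) and ((not b) -> b))) and ((not d) -> b))) and ((not (h -> z)) -> (open and b))
Before h := h -> open: (((h -> open) -> z) -> ((d -> ((b -> ((not b) and ((not b) -> b))) and ((not b) -> b))) and ((not d) -> b))) and ((not ((h -> open) -> z)) -> (open and b))
Answer: WP = (((h -> open) -> z) -> ((d -> ((b -> ((not b) and ((not b) -> b))) and ((not b) -> b))) and ((not d) -> b))) and ((not ((h -> open) -> z)) -> (open and b))


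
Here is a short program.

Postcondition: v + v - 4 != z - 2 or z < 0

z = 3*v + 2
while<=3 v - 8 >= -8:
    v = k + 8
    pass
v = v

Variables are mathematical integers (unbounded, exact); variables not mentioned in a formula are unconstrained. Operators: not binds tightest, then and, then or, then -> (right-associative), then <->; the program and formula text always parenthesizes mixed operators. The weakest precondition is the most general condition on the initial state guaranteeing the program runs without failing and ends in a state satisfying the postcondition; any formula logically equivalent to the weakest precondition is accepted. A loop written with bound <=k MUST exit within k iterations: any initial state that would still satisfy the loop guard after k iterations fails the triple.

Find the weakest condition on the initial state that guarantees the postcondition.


Working backward. After the program, the postcondition v + v - 4 != z - 2 or z < 0 must hold; in canonical form it is 2*v != z + 2 or z < 0.
Before v := v: 2*v != z + 2 or z < 0
Before the loop (bound <=3), unroll the exhaustion recursion (WP_0 = exit-now case; WP_j = one more guarded iteration, up to j = 3):
  WP_0: (not (v >= 0)) and (2*v != z + 2 or z < 0)
  WP_1: (v >= 0 -> ((not (k >= -8)) and (2*k != z - 14 or z < 0))) and ((not (v >= 0)) -> (2*v != z + 2 or z < 0))
  WP_2: (v >= 0 -> ((k >= -8 -> ((not (k >= -8)) and (2*k != z - 14 or z < 0))) and ((not (k >= -8)) -> (2*k != z - 14 or z < 0)))) and ((not (v >= 0)) -> (2*v != z + 2 or z < 0))
  WP_3: (v >= 0 -> ((k >= -8 -> ((k >= -8 -> ((not (k >= -8)) and (2*k != z - 14 or z < 0))) and ((not (k >= -8)) -> (2*k != z - 14 or z < 0)))) and ((not (k >= -8)) -> (2*k != z - 14 or z < 0)))) and ((not (v >= 0)) -> (2*v != z + 2 or z < 0))
So before the loop: (v >= 0 -> ((k >= -8 -> ((k >= -8 -> ((not (k >= -8)) and (2*k != z - 14 or z < 0))) and ((not (k >= -8)) -> (2*k != z - 14 or z < 0)))) and ((not (k >= -8)) -> (2*k != z - 14 or z < 0)))) and ((not (v >= 0)) -> (2*v != z + 2 or z < 0))
Before z := 3*v + 2: (v >= 0 -> ((k >= -8 -> ((k >= -8 -> ((not (k >= -8)) and (2*k != 3*v - 12 or 3*v < -2))) and ((not (k >= -8)) -> (2*k != 3*v - 12 or 3*v < -2)))) and ((not (k >= -8)) -> (2*k != 3*v - 12 or 3*v < -2)))) and ((not (v >= 0)) -> (v != -4 or 3*v < -2))
Answer: WP = (v >= 0 -> ((k >= -8 -> ((k >= -8 -> ((not (k >= -8)) and (2*k != 3*v - 12 or 3*v < -2))) and ((not (k >= -8)) -> (2*k != 3*v - 12 or 3*v < -2)))) and ((not (k >= -8)) -> (2*k != 3*v - 12 or 3*v < -2)))) and ((not (v >= 0)) -> (v != -4 or 3*v < -2))


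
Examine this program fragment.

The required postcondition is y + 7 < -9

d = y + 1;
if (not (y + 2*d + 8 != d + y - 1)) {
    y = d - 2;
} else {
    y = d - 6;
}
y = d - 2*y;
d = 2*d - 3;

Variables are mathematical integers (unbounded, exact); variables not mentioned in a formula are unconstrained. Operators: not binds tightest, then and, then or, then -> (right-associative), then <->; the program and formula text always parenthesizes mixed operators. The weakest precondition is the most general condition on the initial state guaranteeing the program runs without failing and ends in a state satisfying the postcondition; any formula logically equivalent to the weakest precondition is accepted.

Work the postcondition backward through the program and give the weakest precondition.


Working backward. After the program, the postcondition y + 7 < -9 must hold; in canonical form it is y < -16.
Before d := 2*d - 3: y < -16
Before y := d - 2*y: d < 2*y - 16
Then branch requires d > 20; else branch requires d > 28.
Before the if: ((not (d != -9)) -> d > 20) and (d != -9 -> d > 28)
Before d := y + 1: ((not (y != -10)) -> y > 19) and (y != -10 -> y > 27)
Answer: WP = ((not (y != -10)) -> y > 19) and (y != -10 -> y > 27)


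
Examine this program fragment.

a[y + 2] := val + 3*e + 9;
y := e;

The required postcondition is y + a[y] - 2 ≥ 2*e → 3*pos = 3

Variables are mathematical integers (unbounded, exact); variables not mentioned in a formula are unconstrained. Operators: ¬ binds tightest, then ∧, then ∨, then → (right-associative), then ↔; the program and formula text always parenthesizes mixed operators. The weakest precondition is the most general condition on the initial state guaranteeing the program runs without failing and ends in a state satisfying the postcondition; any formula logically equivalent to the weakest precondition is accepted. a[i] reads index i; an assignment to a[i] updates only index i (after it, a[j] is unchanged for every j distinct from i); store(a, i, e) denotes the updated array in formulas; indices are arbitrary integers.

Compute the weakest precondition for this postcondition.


Working backward. After the program, the postcondition y + a[y] - 2 ≥ 2*e → 3*pos = 3 must hold; in canonical form it is a[y] + y ≥ 2*e + 2 → 3*pos = 3.
Before y := e: a[e] ≥ e + 2 → 3*pos = 3
Before a[y + 2] := val + 3*e + 9: store(a, y + 2, 3*e + val + 9)[e] ≥ e + 2 → 3*pos = 3
Answer: WP = store(a, y + 2, 3*e + val + 9)[e] ≥ e + 2 → 3*pos = 3


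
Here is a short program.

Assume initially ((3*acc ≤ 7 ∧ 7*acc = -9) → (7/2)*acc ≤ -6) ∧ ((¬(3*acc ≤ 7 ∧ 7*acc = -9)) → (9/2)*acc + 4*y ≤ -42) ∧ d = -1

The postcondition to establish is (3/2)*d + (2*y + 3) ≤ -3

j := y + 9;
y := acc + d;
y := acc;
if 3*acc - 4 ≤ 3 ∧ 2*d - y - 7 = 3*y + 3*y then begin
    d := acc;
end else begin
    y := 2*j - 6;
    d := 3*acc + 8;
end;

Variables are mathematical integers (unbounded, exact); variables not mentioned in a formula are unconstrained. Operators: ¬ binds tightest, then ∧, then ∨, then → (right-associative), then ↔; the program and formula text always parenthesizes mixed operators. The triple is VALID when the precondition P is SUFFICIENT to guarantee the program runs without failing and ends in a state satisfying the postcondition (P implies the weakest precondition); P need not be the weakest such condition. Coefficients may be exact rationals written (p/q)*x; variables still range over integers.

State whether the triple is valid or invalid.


Working backward. After the program, the postcondition (3/2)*d + (2*y + 3) ≤ -3 must hold; in canonical form it is (3/2)*d + 2*y ≤ -6.
Then branch requires (3/2)*acc + 2*y ≤ -6; else branch requires (9/2)*acc + 4*j ≤ -6.
Before the if: ((3*acc ≤ 7 ∧ 2*d = 7*y + 7) → (3/2)*acc + 2*y ≤ -6) ∧ ((¬(3*acc ≤ 7 ∧ 2*d = 7*y + 7)) → (9/2)*acc + 4*j ≤ -6)
Before y := acc: ((3*acc ≤ 7 ∧ 2*d = 7*acc + 7) → (7/2)*acc ≤ -6) ∧ ((¬(3*acc ≤ 7 ∧ 2*d = 7*acc + 7)) → (9/2)*acc + 4*j ≤ -6)
Before y := acc + d: ((3*acc ≤ 7 ∧ 2*d = 7*acc + 7) → (7/2)*acc ≤ -6) ∧ ((¬(3*acc ≤ 7 ∧ 2*d = 7*acc + 7)) → (9/2)*acc + 4*j ≤ -6)
Before j := y + 9: ((3*acc ≤ 7 ∧ 2*d = 7*acc + 7) → (7/2)*acc ≤ -6) ∧ ((¬(3*acc ≤ 7 ∧ 2*d = 7*acc + 7)) → (9/2)*acc + 4*y ≤ -42)
The weakest precondition is ((3*acc ≤ 7 ∧ 2*d = 7*acc + 7) → (7/2)*acc ≤ -6) ∧ ((¬(3*acc ≤ 7 ∧ 2*d = 7*acc + 7)) → (9/2)*acc + 4*y ≤ -42).
Check whether ((3*acc ≤ 7 ∧ 7*acc = -9) → (7/2)*acc ≤ -6) ∧ ((¬(3*acc ≤ 7 ∧ 7*acc = -9)) → (9/2)*acc + 4*y ≤ -42) ∧ d = -1 implies it.
Every state satisfying the precondition satisfies the weakest precondition: the implication holds.
Answer: valid


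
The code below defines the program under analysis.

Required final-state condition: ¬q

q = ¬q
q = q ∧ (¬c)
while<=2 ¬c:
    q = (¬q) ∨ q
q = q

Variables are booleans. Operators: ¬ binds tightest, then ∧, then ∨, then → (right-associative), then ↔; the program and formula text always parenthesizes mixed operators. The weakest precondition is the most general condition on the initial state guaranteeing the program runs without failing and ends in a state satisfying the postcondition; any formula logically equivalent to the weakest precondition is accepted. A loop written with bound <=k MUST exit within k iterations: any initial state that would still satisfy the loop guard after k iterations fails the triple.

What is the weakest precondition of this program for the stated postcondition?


Working backward. After the program, ¬q must hold.
Before q := q: ¬q
Before the loop (bound <=2), unroll the exhaustion recursion (WP_0 = exit-now case; WP_j = one more guarded iteration, up to j = 2):
  WP_0: c ∧ (¬q)
  WP_1: c ∧ (c → (¬q))
  WP_2: c ∧ (c → (¬q))
So before the loop: c ∧ (c → (¬q))
Before q := q ∧ (¬c): c ∧ (c → (¬(q ∧ (¬c))))
Before q := ¬q: c ∧ (c → (¬((¬q) ∧ (¬c))))
Answer: WP = c ∧ (c → (¬((¬q) ∧ (¬c))))


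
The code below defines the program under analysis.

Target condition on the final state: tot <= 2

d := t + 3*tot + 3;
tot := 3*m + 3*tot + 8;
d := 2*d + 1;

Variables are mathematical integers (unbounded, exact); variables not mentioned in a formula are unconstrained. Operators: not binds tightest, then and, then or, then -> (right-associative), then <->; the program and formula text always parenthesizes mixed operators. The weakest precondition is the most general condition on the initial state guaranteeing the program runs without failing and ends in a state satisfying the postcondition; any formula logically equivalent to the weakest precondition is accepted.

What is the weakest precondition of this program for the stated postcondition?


Working backward. After the program, tot <= 2 must hold.
Before d := 2*d + 1: tot <= 2
Before tot := 3*m + 3*tot + 8: 3*m + 3*tot <= -6
Before d := t + 3*tot + 3: 3*m + 3*tot <= -6
Answer: WP = 3*m + 3*tot <= -6


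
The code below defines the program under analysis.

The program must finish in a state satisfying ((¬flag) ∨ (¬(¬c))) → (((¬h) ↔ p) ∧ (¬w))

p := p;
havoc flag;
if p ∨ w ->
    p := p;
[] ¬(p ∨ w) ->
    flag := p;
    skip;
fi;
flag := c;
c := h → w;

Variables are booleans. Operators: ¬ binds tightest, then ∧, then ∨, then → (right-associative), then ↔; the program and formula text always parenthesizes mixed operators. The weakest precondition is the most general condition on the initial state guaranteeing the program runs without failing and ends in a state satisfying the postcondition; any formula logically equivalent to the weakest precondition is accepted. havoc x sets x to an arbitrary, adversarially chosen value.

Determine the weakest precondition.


Working backward. After the program, the postcondition ((¬flag) ∨ (¬(¬c))) → (((¬h) ↔ p) ∧ (¬w)) must hold; in canonical form it is ((¬flag) ∨ c) → (((¬h) ↔ p) ∧ (¬w)).
Before c := h → w: ((¬flag) ∨ (h → w)) → (((¬h) ↔ p) ∧ (¬w))
Before flag := c: ((¬c) ∨ (h → w)) → (((¬h) ↔ p) ∧ (¬w))
Then branch requires ((¬c) ∨ (h → w)) → (((¬h) ↔ p) ∧ (¬w)); else branch requires ((¬c) ∨ (h → w)) → (((¬h) ↔ p) ∧ (¬w)).
Before the if: ((p ∨ w) → (((¬c) ∨ (h → w)) → (((¬h) ↔ p) ∧ (¬w)))) ∧ ((¬(p ∨ w)) → (((¬c) ∨ (h → w)) → (((¬h) ↔ p) ∧ (¬w))))
Before havoc flag: ((p ∨ w) → (((¬c) ∨ (h → w)) → (((¬h) ↔ p) ∧ (¬w)))) ∧ ((¬(p ∨ w)) → (((¬c) ∨ (h → w)) → (((¬h) ↔ p) ∧ (¬w))))
Before p := p: ((p ∨ w) → (((¬c) ∨ (h → w)) → (((¬h) ↔ p) ∧ (¬w)))) ∧ ((¬(p ∨ w)) → (((¬c) ∨ (h → w)) → (((¬h) ↔ p) ∧ (¬w))))
Answer: WP = ((p ∨ w) → (((¬c) ∨ (h → w)) → (((¬h) ↔ p) ∧ (¬w)))) ∧ ((¬(p ∨ w)) → (((¬c) ∨ (h → w)) → (((¬h) ↔ p) ∧ (¬w))))


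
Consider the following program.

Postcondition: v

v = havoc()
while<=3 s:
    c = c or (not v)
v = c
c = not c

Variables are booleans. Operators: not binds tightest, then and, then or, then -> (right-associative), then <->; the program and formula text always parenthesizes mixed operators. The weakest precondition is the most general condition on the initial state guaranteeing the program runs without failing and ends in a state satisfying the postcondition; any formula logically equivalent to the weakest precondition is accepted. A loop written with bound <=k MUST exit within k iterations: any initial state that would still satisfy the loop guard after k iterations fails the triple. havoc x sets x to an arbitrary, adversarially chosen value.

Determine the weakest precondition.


Working backward. After the program, v must hold.
Before c := not c: v
Before v := c: c
Before the loop (bound <=3), unroll the exhaustion recursion (WP_0 = exit-now case; WP_j = one more guarded iteration, up to j = 3):
  WP_0: (not s) and c
  WP_1: (s -> ((not s) and (c or (not v)))) and ((not s) -> c)
  WP_2: (s -> ((s -> ((not s) and (c or (not v)))) and ((not s) -> (c or (not v))))) and ((not s) -> c)
  WP_3: (s -> ((s -> ((s -> ((not s) and (c or (not v)))) and ((not s) -> (c or (not v))))) and ((not s) -> (c or (not v))))) and ((not s) -> c)
So before the loop: (s -> ((s -> ((s -> ((not s) and (c or (not v)))) and ((not s) -> (c or (not v))))) and ((not s) -> (c or (not v))))) and ((not s) -> c)
Before havoc v: (s -> ((s -> ((s -> ((not s) and c)) and ((not s) -> c))) and ((not s) -> c))) and ((not s) -> c) and (s -> (s -> (s -> (not s))))
Answer: WP = (s -> ((s -> ((s -> ((not s) and c)) and ((not s) -> c))) and ((not s) -> c))) and ((not s) -> c) and (s -> (s -> (s -> (not s))))


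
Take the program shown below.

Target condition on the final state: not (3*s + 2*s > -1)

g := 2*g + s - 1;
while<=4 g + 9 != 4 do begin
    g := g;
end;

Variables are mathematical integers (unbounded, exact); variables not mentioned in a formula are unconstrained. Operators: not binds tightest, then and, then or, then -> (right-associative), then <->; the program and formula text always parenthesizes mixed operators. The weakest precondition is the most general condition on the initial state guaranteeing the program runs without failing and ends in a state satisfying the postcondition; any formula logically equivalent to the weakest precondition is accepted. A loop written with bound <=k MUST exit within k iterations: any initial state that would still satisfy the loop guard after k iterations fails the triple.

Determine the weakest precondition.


Working backward. After the program, the postcondition not (3*s + 2*s > -1) must hold; in canonical form it is not (5*s > -1).
Before the loop (bound <=4), unroll the exhaustion recursion (WP_0 = exit-now case; WP_j = one more guarded iteration, up to j = 4):
  WP_0: (not (g != -5)) and (not (5*s > -1))
  WP_1: (g != -5 -> ((not (g != -5)) and (not (5*s > -1)))) and ((not (g != -5)) -> (not (5*s > -1)))
  WP_2: (g != -5 -> ((g != -5 -> ((not (g != -5)) and (not (5*s > -1)))) and ((not (g != -5)) -> (not (5*s > -1))))) and ((not (g != -5)) -> (not (5*s > -1)))
  WP_3: (g != -5 -> ((g != -5 -> ((g != -5 -> ((not (g != -5)) and (not (5*s > -1)))) and ((not (g != -5)) -> (not (5*s > -1))))) and ((not (g != -5)) -> (not (5*s > -1))))) and ((not (g != -5)) -> (not (5*s > -1)))
  WP_4: (g != -5 -> ((g != -5 -> ((g != -5 -> ((g != -5 -> ((not (g != -5)) and (not (5*s > -1)))) and ((not (g != -5)) -> (not (5*s > -1))))) and ((not (g != -5)) -> (not (5*s > -1))))) and ((not (g != -5)) -> (not (5*s > -1))))) and ((not (g != -5)) -> (not (5*s > -1)))
So before the loop: (g != -5 -> ((g != -5 -> ((g != -5 -> ((g != -5 -> ((not (g != -5)) and (not (5*s > -1)))) and ((not (g != -5)) -> (not (5*s > -1))))) and ((not (g != -5)) -> (not (5*s > -1))))) and ((not (g != -5)) -> (not (5*s > -1))))) and ((not (g != -5)) -> (not (5*s > -1)))
Before g := 2*g + s - 1: (2*g + s != -4 -> ((2*g + s != -4 -> ((2*g + s != -4 -> ((2*g + s != -4 -> ((not (2*g + s != -4)) and (not (5*s > -1)))) and ((not (2*g + s != -4)) -> (not (5*s > -1))))) and ((not (2*g + s != -4)) -> (not (5*s > -1))))) and ((not (2*g + s != -4)) -> (not (5*s > -1))))) and ((not (2*g + s != -4)) -> (not (5*s > -1)))
Answer: WP = (2*g + s != -4 -> ((2*g + s != -4 -> ((2*g + s != -4 -> ((2*g + s != -4 -> ((not (2*g + s != -4)) and (not (5*s > -1)))) and ((not (2*g + s != -4)) -> (not (5*s > -1))))) and ((not (2*g + s != -4)) -> (not (5*s > -1))))) and ((not (2*g + s != -4)) -> (not (5*s > -1))))) and ((not (2*g + s != -4)) -> (not (5*s > -1)))


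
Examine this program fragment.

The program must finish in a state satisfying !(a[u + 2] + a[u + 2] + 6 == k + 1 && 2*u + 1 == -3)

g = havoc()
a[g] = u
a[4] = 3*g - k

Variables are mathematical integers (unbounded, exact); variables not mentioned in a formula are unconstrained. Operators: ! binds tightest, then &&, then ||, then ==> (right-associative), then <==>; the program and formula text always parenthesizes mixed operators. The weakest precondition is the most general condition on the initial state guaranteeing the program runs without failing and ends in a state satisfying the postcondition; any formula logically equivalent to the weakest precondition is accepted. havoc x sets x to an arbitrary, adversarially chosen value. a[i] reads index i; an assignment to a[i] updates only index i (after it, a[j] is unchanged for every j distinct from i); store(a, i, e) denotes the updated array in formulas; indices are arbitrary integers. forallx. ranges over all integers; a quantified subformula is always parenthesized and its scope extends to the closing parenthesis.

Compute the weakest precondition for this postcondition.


Working backward. After the program, the postcondition !(a[u + 2] + a[u + 2] + 6 == k + 1 && 2*u + 1 == -3) must hold; in canonical form it is !(2*a[u + 2] == k - 5 && 2*u == -4).
Before a[4] := 3*g - k: !(2*store(a, 4, 3*g - k)[u + 2] == k - 5 && 2*u == -4)
Before a[g] := u: !(2*store(store(a, g, u), 4, 3*g - k)[u + 2] == k - 5 && 2*u == -4)
Before havoc g: forall g_1. (!(2*store(store(a, g_1, u), 4, 3*g_1 - k)[u + 2] == k - 5 && 2*u == -4))
Answer: WP = forall g_1. (!(2*store(store(a, g_1, u), 4, 3*g_1 - k)[u + 2] == k - 5 && 2*u == -4))


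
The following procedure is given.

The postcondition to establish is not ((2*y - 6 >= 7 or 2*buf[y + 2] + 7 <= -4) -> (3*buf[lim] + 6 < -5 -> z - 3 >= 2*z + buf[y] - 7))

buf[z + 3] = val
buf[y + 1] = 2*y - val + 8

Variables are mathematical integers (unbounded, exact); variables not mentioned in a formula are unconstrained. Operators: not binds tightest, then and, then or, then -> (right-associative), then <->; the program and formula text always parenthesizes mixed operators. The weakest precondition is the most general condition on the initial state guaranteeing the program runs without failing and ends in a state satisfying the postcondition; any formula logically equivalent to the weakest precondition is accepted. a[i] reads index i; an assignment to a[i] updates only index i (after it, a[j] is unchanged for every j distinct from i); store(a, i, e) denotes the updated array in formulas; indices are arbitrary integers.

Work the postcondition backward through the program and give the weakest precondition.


Working backward. After the program, the postcondition not ((2*y - 6 >= 7 or 2*buf[y + 2] + 7 <= -4) -> (3*buf[lim] + 6 < -5 -> z - 3 >= 2*z + buf[y] - 7)) must hold; in canonical form it is not ((2*y >= 13 or 2*buf[y + 2] <= -11) -> (3*buf[lim] < -11 -> buf[y] + z <= 4)).
Before buf[y + 1] := 2*y - val + 8: not ((2*y >= 13 or 2*store(buf, y + 1, -val + 2*y + 8)[y + 2] <= -11) -> (3*store(buf, y + 1, -val + 2*y + 8)[lim] < -11 -> store(buf, y + 1, -val + 2*y + 8)[y] + z <= 4))
Before buf[z + 3] := val: not ((2*y >= 13 or 2*store(store(buf, z + 3, val), y + 1, -val + 2*y + 8)[y + 2] <= -11) -> (3*store(store(buf, z + 3, val), y + 1, -val + 2*y + 8)[lim] < -11 -> store(store(buf, z + 3, val), y + 1, -val + 2*y + 8)[y] + z <= 4))
Answer: WP = not ((2*y >= 13 or 2*store(store(buf, z + 3, val), y + 1, -val + 2*y + 8)[y + 2] <= -11) -> (3*store(store(buf, z + 3, val), y + 1, -val + 2*y + 8)[lim] < -11 -> store(store(buf, z + 3, val), y + 1, -val + 2*y + 8)[y] + z <= 4))


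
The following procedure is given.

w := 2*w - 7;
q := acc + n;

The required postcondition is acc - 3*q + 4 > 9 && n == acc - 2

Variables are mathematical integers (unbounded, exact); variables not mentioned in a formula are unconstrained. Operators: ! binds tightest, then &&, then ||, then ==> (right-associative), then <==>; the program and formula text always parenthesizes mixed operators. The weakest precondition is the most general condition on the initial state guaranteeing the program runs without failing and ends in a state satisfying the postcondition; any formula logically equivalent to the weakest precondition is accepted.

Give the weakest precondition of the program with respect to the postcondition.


Working backward. After the program, the postcondition acc - 3*q + 4 > 9 && n == acc - 2 must hold; in canonical form it is acc > 3*q + 5 && n == acc - 2.
Before q := acc + n: 2*acc + 3*n < -5 && n == acc - 2
Before w := 2*w - 7: 2*acc + 3*n < -5 && n == acc - 2
Answer: WP = 2*acc + 3*n < -5 && n == acc - 2


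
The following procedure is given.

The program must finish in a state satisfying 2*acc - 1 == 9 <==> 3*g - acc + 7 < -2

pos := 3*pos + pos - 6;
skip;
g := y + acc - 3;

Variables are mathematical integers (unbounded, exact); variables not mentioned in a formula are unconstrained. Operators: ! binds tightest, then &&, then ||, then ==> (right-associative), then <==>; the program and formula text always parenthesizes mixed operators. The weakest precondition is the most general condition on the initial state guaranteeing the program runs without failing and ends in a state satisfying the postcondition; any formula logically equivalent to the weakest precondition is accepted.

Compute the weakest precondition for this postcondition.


Working backward. After the program, the postcondition 2*acc - 1 == 9 <==> 3*g - acc + 7 < -2 must hold; in canonical form it is 2*acc == 10 <==> 3*g < acc - 9.
Before g := y + acc - 3: 2*acc == 10 <==> 2*acc + 3*y < 0
Before skip: 2*acc == 10 <==> 2*acc + 3*y < 0
Before pos := 3*pos + pos - 6: 2*acc == 10 <==> 2*acc + 3*y < 0
Answer: WP = 2*acc == 10 <==> 2*acc + 3*y < 0


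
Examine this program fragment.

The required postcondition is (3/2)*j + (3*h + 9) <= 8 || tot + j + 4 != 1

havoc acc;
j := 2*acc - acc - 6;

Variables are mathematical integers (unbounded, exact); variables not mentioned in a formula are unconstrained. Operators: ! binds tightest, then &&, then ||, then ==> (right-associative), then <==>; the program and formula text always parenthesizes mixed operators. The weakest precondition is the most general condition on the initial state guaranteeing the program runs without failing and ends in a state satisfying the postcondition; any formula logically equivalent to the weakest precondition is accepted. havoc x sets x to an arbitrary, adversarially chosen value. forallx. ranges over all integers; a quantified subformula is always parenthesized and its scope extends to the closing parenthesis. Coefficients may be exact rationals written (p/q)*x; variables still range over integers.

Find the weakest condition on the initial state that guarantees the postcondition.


Working backward. After the program, the postcondition (3/2)*j + (3*h + 9) <= 8 || tot + j + 4 != 1 must hold; in canonical form it is 3*h + (3/2)*j <= -1 || j + tot != -3.
Before j := 2*acc - acc - 6: (3/2)*acc + 3*h <= 8 || acc + tot != 3
Before havoc acc: forall acc_1. ((3/2)*acc_1 + 3*h <= 8 || acc_1 + tot != 3)
Answer: WP = forall acc_1. ((3/2)*acc_1 + 3*h <= 8 || acc_1 + tot != 3)


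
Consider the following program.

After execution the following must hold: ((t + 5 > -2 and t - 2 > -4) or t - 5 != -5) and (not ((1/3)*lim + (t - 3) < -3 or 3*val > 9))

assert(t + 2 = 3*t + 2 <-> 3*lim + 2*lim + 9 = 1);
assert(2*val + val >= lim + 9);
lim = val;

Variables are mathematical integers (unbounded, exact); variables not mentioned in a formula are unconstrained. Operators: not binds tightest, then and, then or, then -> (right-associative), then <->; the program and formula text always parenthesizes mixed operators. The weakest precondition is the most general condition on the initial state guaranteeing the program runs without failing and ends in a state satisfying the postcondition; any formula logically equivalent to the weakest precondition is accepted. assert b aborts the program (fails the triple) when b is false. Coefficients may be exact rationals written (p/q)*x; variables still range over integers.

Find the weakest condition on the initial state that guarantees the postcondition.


Working backward. After the program, the postcondition ((t + 5 > -2 and t - 2 > -4) or t - 5 != -5) and (not ((1/3)*lim + (t - 3) < -3 or 3*val > 9)) must hold; in canonical form it is ((t > -7 and t > -2) or t != 0) and (not ((1/3)*lim + t < 0 or 3*val > 9)).
Before lim := val: ((t > -7 and t > -2) or t != 0) and (not (t + (1/3)*val < 0 or 3*val > 9))
Before assert 2*val + val >= lim + 9: 3*val >= lim + 9 and ((t > -7 and t > -2) or t != 0) and (not (t + (1/3)*val < 0 or 3*val > 9))
Before assert t + 2 = 3*t + 2 <-> 3*lim + 2*lim + 9 = 1: (2*t = 0 <-> 5*lim = -8) and 3*val >= lim + 9 and ((t > -7 and t > -2) or t != 0) and (not (t + (1/3)*val < 0 or 3*val > 9))
Answer: WP = (2*t = 0 <-> 5*lim = -8) and 3*val >= lim + 9 and ((t > -7 and t > -2) or t != 0) and (not (t + (1/3)*val < 0 or 3*val > 9))


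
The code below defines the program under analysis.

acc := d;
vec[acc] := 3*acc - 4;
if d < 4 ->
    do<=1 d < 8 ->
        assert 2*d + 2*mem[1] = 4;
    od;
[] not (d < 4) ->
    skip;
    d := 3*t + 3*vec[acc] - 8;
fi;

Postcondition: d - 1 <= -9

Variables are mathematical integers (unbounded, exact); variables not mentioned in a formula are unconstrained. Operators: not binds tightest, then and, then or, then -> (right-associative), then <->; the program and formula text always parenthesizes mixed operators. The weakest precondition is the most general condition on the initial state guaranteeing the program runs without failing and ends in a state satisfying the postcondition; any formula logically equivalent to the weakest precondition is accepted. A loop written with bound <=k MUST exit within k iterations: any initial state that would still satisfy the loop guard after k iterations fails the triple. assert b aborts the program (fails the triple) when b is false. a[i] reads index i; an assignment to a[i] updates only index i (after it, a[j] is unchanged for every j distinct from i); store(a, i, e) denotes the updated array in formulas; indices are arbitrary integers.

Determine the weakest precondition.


Working backward. After the program, the postcondition d - 1 <= -9 must hold; in canonical form it is d <= -8.
Then branch requires (d < 8 -> (2*mem[1] + 2*d = 4 and (not (d < 8)) and d <= -8)) and ((not (d < 8)) -> d <= -8); else branch requires 3*vec[acc] + 3*t <= 0.
Before the if: (d < 4 -> ((d < 8 -> (2*mem[1] + 2*d = 4 and (not (d < 8)) and d <= -8)) and ((not (d < 8)) -> d <= -8))) and ((not (d < 4)) -> 3*vec[acc] + 3*t <= 0)
Before vec[acc] := 3*acc - 4: (d < 4 -> ((d < 8 -> (2*mem[1] + 2*d = 4 and (not (d < 8)) and d <= -8)) and ((not (d < 8)) -> d <= -8))) and ((not (d < 4)) -> 3*store(vec, acc, 3*acc - 4)[acc] + 3*t <= 0)
Before acc := d: (d < 4 -> ((d < 8 -> (2*mem[1] + 2*d = 4 and (not (d < 8)) and d <= -8)) and ((not (d < 8)) -> d <= -8))) and ((not (d < 4)) -> 3*store(vec, d, 3*d - 4)[d] + 3*t <= 0)
Answer: WP = (d < 4 -> ((d < 8 -> (2*mem[1] + 2*d = 4 and (not (d < 8)) and d <= -8)) and ((not (d < 8)) -> d <= -8))) and ((not (d < 4)) -> 3*store(vec, d, 3*d - 4)[d] + 3*t <= 0)
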